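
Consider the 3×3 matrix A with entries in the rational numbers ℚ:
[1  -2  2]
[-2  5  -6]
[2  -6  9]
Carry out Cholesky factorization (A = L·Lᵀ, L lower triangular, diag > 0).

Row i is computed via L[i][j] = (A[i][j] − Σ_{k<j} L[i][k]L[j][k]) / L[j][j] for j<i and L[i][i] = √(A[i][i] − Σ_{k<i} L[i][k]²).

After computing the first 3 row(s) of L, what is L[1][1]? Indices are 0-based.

L[1][1] = 1

Step 1: L[0][0] = √(1) = 1.
  L[1][0] = (-2) / L[0][0] = -2.
Step 2: L[1][1] = √(1) = 1.
  L[2][0] = (2) / L[0][0] = 2.
  L[2][1] = (-2) / L[1][1] = -2.
Step 3: L[2][2] = √(1) = 1.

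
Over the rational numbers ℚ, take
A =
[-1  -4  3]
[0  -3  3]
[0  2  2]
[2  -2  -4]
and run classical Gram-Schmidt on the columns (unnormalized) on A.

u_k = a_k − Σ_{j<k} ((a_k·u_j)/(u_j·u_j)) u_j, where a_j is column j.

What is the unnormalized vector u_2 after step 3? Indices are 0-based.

u_2 = (-16/55, 24/11, 28/11, -8/55)

Step 1: u_0 = a_0 = (-1, 0, 0, 2).
Step 2: u_1 = a_1 − (0)·u_0 = (-4, -3, 2, -2).
Step 3: u_2 = a_2 − (-11/5)·u_0 − (-3/11)·u_1 = (-16/55, 24/11, 28/11, -8/55).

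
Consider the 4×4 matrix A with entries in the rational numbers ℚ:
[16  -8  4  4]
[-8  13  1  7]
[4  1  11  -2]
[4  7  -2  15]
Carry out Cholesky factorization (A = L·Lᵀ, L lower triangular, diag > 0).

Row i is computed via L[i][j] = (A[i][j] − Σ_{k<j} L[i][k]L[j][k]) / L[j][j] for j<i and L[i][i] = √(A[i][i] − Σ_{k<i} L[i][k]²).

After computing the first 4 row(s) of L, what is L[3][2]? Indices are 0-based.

L[3][2] = -2

Step 1: L[0][0] = √(16) = 4.
  L[1][0] = (-8) / L[0][0] = -2.
Step 2: L[1][1] = √(9) = 3.
  L[2][0] = (4) / L[0][0] = 1.
  L[2][1] = (3) / L[1][1] = 1.
Step 3: L[2][2] = √(9) = 3.
  L[3][0] = (4) / L[0][0] = 1.
  L[3][1] = (9) / L[1][1] = 3.
  L[3][2] = (-6) / L[2][2] = -2.
Step 4: L[3][3] = √(1) = 1.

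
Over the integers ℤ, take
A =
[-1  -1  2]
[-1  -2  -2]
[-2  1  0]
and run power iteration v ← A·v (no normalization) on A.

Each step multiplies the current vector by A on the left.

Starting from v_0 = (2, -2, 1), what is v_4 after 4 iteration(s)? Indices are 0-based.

v_0 = (2, -2, 1).
v_1 = A·v_0 = (2, 0, -6).
v_2 = A·v_1 = (-14, 10, -4).
v_3 = A·v_2 = (-4, 2, 38).
v_4 = A·v_3 = (78, -76, 10).

v_4 = (78, -76, 10)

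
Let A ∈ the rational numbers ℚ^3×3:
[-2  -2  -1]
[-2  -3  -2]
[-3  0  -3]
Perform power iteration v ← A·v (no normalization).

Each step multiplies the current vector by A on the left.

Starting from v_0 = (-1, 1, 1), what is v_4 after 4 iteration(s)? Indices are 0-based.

v_0 = (-1, 1, 1).
v_1 = A·v_0 = (-1, -3, 0).
v_2 = A·v_1 = (8, 11, 3).
v_3 = A·v_2 = (-41, -55, -33).
v_4 = A·v_3 = (225, 313, 222).

v_4 = (225, 313, 222)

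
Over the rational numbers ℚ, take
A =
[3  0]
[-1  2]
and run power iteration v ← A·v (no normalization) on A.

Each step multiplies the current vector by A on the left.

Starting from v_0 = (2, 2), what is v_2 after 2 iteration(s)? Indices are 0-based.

v_0 = (2, 2).
v_1 = A·v_0 = (6, 2).
v_2 = A·v_1 = (18, -2).

v_2 = (18, -2)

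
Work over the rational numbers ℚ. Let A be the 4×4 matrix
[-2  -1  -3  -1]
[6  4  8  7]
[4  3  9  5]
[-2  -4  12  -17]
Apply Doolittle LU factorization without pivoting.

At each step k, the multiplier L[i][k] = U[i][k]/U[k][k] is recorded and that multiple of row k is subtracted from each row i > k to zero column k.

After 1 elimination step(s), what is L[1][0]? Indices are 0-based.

L[1][0] = -3

[col 0] pivot -2
  R1 -= -3*R0 → (0, 1, -1, 4)  (L[1][0] := -3)
  R2 -= -2*R0 → (0, 1, 3, 3)  (L[2][0] := -2)
  R3 -= 1*R0 → (0, -3, 15, -16)  (L[3][0] := 1)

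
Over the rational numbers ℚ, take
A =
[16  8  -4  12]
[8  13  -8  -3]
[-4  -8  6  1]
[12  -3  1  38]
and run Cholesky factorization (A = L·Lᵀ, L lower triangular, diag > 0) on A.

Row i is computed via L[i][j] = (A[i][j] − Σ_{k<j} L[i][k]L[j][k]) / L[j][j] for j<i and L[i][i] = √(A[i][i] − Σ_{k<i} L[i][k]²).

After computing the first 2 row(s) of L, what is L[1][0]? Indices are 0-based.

Step 1: L[0][0] = √(16) = 4.
  L[1][0] = (8) / L[0][0] = 2.
Step 2: L[1][1] = √(9) = 3.

L[1][0] = 2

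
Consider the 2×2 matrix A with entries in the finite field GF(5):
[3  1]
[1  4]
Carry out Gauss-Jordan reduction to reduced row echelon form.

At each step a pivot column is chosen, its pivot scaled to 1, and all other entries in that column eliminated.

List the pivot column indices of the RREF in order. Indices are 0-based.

step 1: normalize row 0 (÷3) = (1, 2)
  row 1: subtract 1×row0 = (0, 2)
step 2: normalize row 1 (÷2) = (0, 1)
  row 0: subtract 2×row1 = (1, 0)

pivot columns: 0, 1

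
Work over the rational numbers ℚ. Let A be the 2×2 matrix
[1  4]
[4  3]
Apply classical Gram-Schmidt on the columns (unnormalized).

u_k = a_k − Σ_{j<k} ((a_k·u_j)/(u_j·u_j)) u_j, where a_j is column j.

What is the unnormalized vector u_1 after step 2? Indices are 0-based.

u_1 = (52/17, -13/17)

Step 1: u_0 = a_0 = (1, 4).
Step 2: u_1 = a_1 − (16/17)·u_0 = (52/17, -13/17).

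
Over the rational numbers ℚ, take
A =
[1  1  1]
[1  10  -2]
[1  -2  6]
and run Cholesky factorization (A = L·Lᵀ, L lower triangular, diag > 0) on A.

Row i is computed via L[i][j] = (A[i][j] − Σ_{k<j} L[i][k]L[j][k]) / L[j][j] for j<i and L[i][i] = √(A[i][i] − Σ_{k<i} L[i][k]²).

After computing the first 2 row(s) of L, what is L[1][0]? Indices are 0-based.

L[1][0] = 1

Step 1: L[0][0] = √(1) = 1.
  L[1][0] = (1) / L[0][0] = 1.
Step 2: L[1][1] = √(9) = 3.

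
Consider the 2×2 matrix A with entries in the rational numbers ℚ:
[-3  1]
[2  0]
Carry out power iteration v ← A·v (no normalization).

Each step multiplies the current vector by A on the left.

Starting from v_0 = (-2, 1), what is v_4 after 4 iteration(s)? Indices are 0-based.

v_4 = (-317, 178)

v_0 = (-2, 1).
v_1 = A·v_0 = (7, -4).
v_2 = A·v_1 = (-25, 14).
v_3 = A·v_2 = (89, -50).
v_4 = A·v_3 = (-317, 178).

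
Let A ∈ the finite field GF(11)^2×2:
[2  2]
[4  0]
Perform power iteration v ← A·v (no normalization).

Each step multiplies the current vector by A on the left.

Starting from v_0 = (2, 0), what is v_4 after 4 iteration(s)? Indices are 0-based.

v_0 = (2, 0).
v_1 = A·v_0 = (4, 8).
v_2 = A·v_1 = (2, 5).
v_3 = A·v_2 = (3, 8).
v_4 = A·v_3 = (0, 1).

v_4 = (0, 1)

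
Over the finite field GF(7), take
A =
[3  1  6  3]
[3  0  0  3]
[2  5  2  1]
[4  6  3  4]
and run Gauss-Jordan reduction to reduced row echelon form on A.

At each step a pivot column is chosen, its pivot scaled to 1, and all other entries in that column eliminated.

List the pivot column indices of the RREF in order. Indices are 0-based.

step 1: normalize row 0 (÷3) = (1, 5, 2, 1)
  row 1: subtract 3×row0 = (0, 6, 1, 0)
  row 2: subtract 2×row0 = (0, 2, 5, 6)
  row 3: subtract 4×row0 = (0, 0, 2, 0)
step 2: normalize row 1 (÷6) = (0, 1, 6, 0)
  row 0: subtract 5×row1 = (1, 0, 0, 1)
  row 2: subtract 2×row1 = (0, 0, 0, 6)
step 3: exchange rows 2,3
step 3: normalize row 2 (÷2) = (0, 0, 1, 0)
  row 1: subtract 6×row2 = (0, 1, 0, 0)
step 4: normalize row 3 (÷6) = (0, 0, 0, 1)
  row 0: subtract 1×row3 = (1, 0, 0, 0)

pivot columns: 0, 1, 2, 3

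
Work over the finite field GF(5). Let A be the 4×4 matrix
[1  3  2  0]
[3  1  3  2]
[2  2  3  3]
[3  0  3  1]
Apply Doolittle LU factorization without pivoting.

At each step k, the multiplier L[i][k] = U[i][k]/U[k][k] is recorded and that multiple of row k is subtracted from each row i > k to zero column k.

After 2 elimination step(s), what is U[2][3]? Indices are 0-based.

Step 1: pivot at (0,0) is 1.
  row1 ← row1 − (3)·row0  ⇒  L[1][0]=3, U row1=(0, 2, 2, 2)
  row2 ← row2 − (2)·row0  ⇒  L[2][0]=2, U row2=(0, 1, 4, 3)
  row3 ← row3 − (3)·row0  ⇒  L[3][0]=3, U row3=(0, 1, 2, 1)
Step 2: pivot at (1,1) is 2.
  row2 ← row2 − (3)·row1  ⇒  L[2][1]=3, U row2=(0, 0, 3, 2)
  row3 ← row3 − (3)·row1  ⇒  L[3][1]=3, U row3=(0, 0, 1, 0)

U[2][3] = 2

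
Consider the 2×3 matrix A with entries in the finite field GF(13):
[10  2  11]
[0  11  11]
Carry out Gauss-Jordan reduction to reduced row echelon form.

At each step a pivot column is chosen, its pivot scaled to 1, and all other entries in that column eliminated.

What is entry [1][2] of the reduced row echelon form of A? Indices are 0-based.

pivot(0,0)=10: scale R0 → (1, 8, 5)
pivot(1,1)=11: scale R1 → (0, 1, 1)
  clear (0,1): R0 −= (8)R1 → (1, 0, 10)

M[1][2] = 1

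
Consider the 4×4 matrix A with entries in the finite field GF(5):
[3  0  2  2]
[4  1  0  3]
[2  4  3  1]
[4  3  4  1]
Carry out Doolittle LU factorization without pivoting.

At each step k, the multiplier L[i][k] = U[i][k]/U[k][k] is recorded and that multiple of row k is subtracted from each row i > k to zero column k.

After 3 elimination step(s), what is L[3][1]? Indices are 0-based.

Step 1: pivot at (0,0) is 3.
  row1 ← row1 − (3)·row0  ⇒  L[1][0]=3, U row1=(0, 1, 4, 2)
  row2 ← row2 − (4)·row0  ⇒  L[2][0]=4, U row2=(0, 4, 0, 3)
  row3 ← row3 − (3)·row0  ⇒  L[3][0]=3, U row3=(0, 3, 3, 0)
Step 2: pivot at (1,1) is 1.
  row2 ← row2 − (4)·row1  ⇒  L[2][1]=4, U row2=(0, 0, 4, 0)
  row3 ← row3 − (3)·row1  ⇒  L[3][1]=3, U row3=(0, 0, 1, 4)
Step 3: pivot at (2,2) is 4.
  row3 ← row3 − (4)·row2  ⇒  L[3][2]=4, U row3=(0, 0, 0, 4)

L[3][1] = 3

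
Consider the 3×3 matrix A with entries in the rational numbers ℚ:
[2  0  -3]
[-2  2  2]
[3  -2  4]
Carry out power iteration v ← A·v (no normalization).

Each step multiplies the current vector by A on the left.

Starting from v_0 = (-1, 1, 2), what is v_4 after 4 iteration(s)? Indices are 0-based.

v_0 = (-1, 1, 2).
v_1 = A·v_0 = (-8, 8, 3).
v_2 = A·v_1 = (-25, 38, -28).
v_3 = A·v_2 = (34, 70, -263).
v_4 = A·v_3 = (857, -454, -1090).

v_4 = (857, -454, -1090)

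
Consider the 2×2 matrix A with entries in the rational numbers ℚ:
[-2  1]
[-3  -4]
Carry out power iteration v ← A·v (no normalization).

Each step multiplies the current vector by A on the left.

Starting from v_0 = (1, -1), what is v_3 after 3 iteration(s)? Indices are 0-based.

v_3 = (-9, -41)

v_0 = (1, -1).
v_1 = A·v_0 = (-3, 1).
v_2 = A·v_1 = (7, 5).
v_3 = A·v_2 = (-9, -41).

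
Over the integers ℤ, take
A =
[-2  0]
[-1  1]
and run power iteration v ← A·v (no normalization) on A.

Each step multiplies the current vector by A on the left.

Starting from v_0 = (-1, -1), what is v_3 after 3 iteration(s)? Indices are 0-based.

v_3 = (8, 2)

v_0 = (-1, -1).
v_1 = A·v_0 = (2, 0).
v_2 = A·v_1 = (-4, -2).
v_3 = A·v_2 = (8, 2).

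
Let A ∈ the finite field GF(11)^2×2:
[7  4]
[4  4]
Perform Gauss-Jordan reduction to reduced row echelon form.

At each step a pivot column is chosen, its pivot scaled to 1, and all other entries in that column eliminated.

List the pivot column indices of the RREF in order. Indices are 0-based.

pivot(0,0)=7: scale R0 → (1, 10)
  clear (1,0): R1 −= (4)R0 → (0, 8)
pivot(1,1)=8: scale R1 → (0, 1)
  clear (0,1): R0 −= (10)R1 → (1, 0)

pivot columns: 0, 1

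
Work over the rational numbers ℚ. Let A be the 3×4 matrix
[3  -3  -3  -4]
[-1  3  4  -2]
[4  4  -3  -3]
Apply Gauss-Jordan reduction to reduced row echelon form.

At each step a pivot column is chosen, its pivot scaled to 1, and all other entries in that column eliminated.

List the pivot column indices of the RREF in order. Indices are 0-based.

pivot columns: 0, 1, 2

[1] R0 /= 3  ⇒  (1, -1, -1, -4/3)
     R1 -= -1·R0  ⇒  (0, 2, 3, -10/3)
     R2 -= 4·R0  ⇒  (0, 8, 1, 7/3)
[2] R1 /= 2  ⇒  (0, 1, 3/2, -5/3)
     R0 -= -1·R1  ⇒  (1, 0, 1/2, -3)
     R2 -= 8·R1  ⇒  (0, 0, -11, 47/3)
[3] R2 /= -11  ⇒  (0, 0, 1, -47/33)
     R0 -= 1/2·R2  ⇒  (1, 0, 0, -151/66)
     R1 -= 3/2·R2  ⇒  (0, 1, 0, 31/66)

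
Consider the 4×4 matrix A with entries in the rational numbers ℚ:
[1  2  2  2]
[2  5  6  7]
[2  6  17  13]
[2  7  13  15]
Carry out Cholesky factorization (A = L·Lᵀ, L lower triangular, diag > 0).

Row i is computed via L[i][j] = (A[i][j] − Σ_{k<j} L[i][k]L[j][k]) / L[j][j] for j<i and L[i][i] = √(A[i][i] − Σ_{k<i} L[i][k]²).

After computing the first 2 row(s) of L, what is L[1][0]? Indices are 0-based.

Step 1: L[0][0] = √(1) = 1.
  L[1][0] = (2) / L[0][0] = 2.
Step 2: L[1][1] = √(1) = 1.

L[1][0] = 2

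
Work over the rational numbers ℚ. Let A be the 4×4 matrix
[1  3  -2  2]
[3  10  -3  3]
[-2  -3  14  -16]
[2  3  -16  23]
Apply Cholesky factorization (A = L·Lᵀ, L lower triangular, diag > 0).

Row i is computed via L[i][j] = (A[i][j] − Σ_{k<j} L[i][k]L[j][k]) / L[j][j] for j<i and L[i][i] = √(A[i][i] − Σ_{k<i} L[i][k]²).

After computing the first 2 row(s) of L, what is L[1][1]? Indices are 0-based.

L[1][1] = 1

Step 1: L[0][0] = √(1) = 1.
  L[1][0] = (3) / L[0][0] = 3.
Step 2: L[1][1] = √(1) = 1.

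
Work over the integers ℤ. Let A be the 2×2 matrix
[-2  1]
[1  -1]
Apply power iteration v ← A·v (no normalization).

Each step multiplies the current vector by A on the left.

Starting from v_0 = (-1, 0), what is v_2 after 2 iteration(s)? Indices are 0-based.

v_0 = (-1, 0).
v_1 = A·v_0 = (2, -1).
v_2 = A·v_1 = (-5, 3).

v_2 = (-5, 3)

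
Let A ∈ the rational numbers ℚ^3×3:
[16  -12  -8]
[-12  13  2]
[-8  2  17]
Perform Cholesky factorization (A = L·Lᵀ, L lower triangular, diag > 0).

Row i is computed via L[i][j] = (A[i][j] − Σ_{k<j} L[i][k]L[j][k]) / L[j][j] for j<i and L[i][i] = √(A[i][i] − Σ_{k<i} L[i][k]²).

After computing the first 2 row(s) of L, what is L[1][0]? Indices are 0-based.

L[1][0] = -3

Step 1: L[0][0] = √(16) = 4.
  L[1][0] = (-12) / L[0][0] = -3.
Step 2: L[1][1] = √(4) = 2.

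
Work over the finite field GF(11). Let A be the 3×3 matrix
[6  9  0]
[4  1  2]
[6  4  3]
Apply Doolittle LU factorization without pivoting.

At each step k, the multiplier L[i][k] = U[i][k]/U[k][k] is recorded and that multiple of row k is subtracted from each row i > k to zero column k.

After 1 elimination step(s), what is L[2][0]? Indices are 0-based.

L[2][0] = 1

k=0: U[0][0]=6
  eliminate (1,0): mult=8, new row 1: (0, 6, 2); set L[1][0]=8
  eliminate (2,0): mult=1, new row 2: (0, 6, 3); set L[2][0]=1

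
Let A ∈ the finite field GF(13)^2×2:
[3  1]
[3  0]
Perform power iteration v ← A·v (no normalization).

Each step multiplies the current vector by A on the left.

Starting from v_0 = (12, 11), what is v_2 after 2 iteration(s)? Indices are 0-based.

v_2 = (8, 11)

v_0 = (12, 11).
v_1 = A·v_0 = (8, 10).
v_2 = A·v_1 = (8, 11).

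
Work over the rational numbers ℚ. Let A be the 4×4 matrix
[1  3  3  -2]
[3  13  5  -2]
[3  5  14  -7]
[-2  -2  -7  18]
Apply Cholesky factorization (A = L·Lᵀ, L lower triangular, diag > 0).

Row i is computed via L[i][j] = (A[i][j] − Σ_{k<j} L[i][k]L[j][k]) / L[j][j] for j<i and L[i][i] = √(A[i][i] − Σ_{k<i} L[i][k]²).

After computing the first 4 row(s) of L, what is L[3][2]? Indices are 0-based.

L[3][2] = 3

Step 1: L[0][0] = √(1) = 1.
  L[1][0] = (3) / L[0][0] = 3.
Step 2: L[1][1] = √(4) = 2.
  L[2][0] = (3) / L[0][0] = 3.
  L[2][1] = (-4) / L[1][1] = -2.
Step 3: L[2][2] = √(1) = 1.
  L[3][0] = (-2) / L[0][0] = -2.
  L[3][1] = (4) / L[1][1] = 2.
  L[3][2] = (3) / L[2][2] = 3.
Step 4: L[3][3] = √(1) = 1.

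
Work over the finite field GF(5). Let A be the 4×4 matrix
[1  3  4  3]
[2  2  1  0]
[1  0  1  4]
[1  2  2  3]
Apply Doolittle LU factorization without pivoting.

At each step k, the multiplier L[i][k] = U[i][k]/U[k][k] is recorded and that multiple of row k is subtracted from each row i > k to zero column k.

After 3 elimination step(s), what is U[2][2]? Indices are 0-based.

U[2][2] = 1

k=0: U[0][0]=1
  eliminate (1,0): mult=2, new row 1: (0, 1, 3, 4); set L[1][0]=2
  eliminate (2,0): mult=1, new row 2: (0, 2, 2, 1); set L[2][0]=1
  eliminate (3,0): mult=1, new row 3: (0, 4, 3, 0); set L[3][0]=1
k=1: U[1][1]=1
  eliminate (2,1): mult=2, new row 2: (0, 0, 1, 3); set L[2][1]=2
  eliminate (3,1): mult=4, new row 3: (0, 0, 1, 4); set L[3][1]=4
k=2: U[2][2]=1
  eliminate (3,2): mult=1, new row 3: (0, 0, 0, 1); set L[3][2]=1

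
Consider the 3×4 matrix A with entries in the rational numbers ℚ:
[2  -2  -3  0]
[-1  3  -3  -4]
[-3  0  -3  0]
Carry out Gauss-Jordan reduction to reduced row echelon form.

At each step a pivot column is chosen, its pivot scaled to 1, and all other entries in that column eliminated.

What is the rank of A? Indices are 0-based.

[1] R0 /= 2  ⇒  (1, -1, -3/2, 0)
     R1 -= -1·R0  ⇒  (0, 2, -9/2, -4)
     R2 -= -3·R0  ⇒  (0, -3, -15/2, 0)
[2] R1 /= 2  ⇒  (0, 1, -9/4, -2)
     R0 -= -1·R1  ⇒  (1, 0, -15/4, -2)
     R2 -= -3·R1  ⇒  (0, 0, -57/4, -6)
[3] R2 /= -57/4  ⇒  (0, 0, 1, 8/19)
     R0 -= -15/4·R2  ⇒  (1, 0, 0, -8/19)
     R1 -= -9/4·R2  ⇒  (0, 1, 0, -20/19)

rank = 3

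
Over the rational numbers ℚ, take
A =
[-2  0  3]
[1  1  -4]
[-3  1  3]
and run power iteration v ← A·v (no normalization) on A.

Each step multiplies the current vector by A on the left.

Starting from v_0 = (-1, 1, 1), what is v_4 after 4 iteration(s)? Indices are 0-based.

v_0 = (-1, 1, 1).
v_1 = A·v_0 = (5, -4, 7).
v_2 = A·v_1 = (11, -27, 2).
v_3 = A·v_2 = (-16, -24, -54).
v_4 = A·v_3 = (-130, 176, -138).

v_4 = (-130, 176, -138)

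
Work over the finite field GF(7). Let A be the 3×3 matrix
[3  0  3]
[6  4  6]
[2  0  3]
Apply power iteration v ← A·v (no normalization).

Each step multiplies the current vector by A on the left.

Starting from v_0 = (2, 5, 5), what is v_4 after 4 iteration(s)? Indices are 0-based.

v_0 = (2, 5, 5).
v_1 = A·v_0 = (0, 6, 5).
v_2 = A·v_1 = (1, 5, 1).
v_3 = A·v_2 = (6, 4, 5).
v_4 = A·v_3 = (5, 5, 6).

v_4 = (5, 5, 6)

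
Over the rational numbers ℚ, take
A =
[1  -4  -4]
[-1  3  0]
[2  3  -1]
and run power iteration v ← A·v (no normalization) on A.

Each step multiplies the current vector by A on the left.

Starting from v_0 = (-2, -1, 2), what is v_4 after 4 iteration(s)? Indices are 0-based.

v_4 = (-186, -121, -66)

v_0 = (-2, -1, 2).
v_1 = A·v_0 = (-6, -1, -9).
v_2 = A·v_1 = (34, 3, -6).
v_3 = A·v_2 = (46, -25, 83).
v_4 = A·v_3 = (-186, -121, -66).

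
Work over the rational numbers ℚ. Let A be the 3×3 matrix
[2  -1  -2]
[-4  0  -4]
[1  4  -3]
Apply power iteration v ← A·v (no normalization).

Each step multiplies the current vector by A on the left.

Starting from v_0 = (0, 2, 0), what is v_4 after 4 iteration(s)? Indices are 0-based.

v_0 = (0, 2, 0).
v_1 = A·v_0 = (-2, 0, 8).
v_2 = A·v_1 = (-20, -24, -26).
v_3 = A·v_2 = (36, 184, -38).
v_4 = A·v_3 = (-36, 8, 886).

v_4 = (-36, 8, 886)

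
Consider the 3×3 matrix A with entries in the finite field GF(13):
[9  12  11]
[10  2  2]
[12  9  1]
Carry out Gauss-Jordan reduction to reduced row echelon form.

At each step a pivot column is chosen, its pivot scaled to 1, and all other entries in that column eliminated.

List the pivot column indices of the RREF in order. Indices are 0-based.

step 1: normalize row 0 (÷9) = (1, 10, 7)
  row 1: subtract 10×row0 = (0, 6, 10)
  row 2: subtract 12×row0 = (0, 6, 8)
step 2: normalize row 1 (÷6) = (0, 1, 6)
  row 0: subtract 10×row1 = (1, 0, 12)
  row 2: subtract 6×row1 = (0, 0, 11)
step 3: normalize row 2 (÷11) = (0, 0, 1)
  row 0: subtract 12×row2 = (1, 0, 0)
  row 1: subtract 6×row2 = (0, 1, 0)

pivot columns: 0, 1, 2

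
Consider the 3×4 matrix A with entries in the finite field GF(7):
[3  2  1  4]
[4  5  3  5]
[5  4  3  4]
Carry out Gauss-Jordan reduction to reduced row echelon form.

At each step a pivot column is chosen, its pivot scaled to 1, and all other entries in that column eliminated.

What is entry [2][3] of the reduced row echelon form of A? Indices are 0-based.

M[2][3] = 4

pivot(0,0)=3: scale R0 → (1, 3, 5, 6)
  clear (1,0): R1 −= (4)R0 → (0, 0, 4, 2)
  clear (2,0): R2 −= (5)R0 → (0, 3, 6, 2)
pivot(1,1): swap R1↔R2
pivot(1,1)=3: scale R1 → (0, 1, 2, 3)
  clear (0,1): R0 −= (3)R1 → (1, 0, 6, 4)
pivot(2,2)=4: scale R2 → (0, 0, 1, 4)
  clear (0,2): R0 −= (6)R2 → (1, 0, 0, 1)
  clear (1,2): R1 −= (2)R2 → (0, 1, 0, 2)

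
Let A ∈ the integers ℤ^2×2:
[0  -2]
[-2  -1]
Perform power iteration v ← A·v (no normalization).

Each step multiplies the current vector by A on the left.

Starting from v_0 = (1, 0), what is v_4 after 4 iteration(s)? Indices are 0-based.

v_4 = (20, 18)

v_0 = (1, 0).
v_1 = A·v_0 = (0, -2).
v_2 = A·v_1 = (4, 2).
v_3 = A·v_2 = (-4, -10).
v_4 = A·v_3 = (20, 18).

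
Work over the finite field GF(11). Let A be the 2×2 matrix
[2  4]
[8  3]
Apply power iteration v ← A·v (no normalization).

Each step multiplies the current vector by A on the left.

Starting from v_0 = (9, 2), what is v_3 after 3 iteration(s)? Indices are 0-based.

v_3 = (10, 3)

v_0 = (9, 2).
v_1 = A·v_0 = (4, 1).
v_2 = A·v_1 = (1, 2).
v_3 = A·v_2 = (10, 3).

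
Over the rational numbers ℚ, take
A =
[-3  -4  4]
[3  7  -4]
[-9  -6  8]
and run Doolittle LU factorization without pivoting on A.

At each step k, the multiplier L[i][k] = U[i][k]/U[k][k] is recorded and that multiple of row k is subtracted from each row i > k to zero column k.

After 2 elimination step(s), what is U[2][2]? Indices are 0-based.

[col 0] pivot -3
  R1 -= -1*R0 → (0, 3, 0)  (L[1][0] := -1)
  R2 -= 3*R0 → (0, 6, -4)  (L[2][0] := 3)
[col 1] pivot 3
  R2 -= 2*R1 → (0, 0, -4)  (L[2][1] := 2)

U[2][2] = -4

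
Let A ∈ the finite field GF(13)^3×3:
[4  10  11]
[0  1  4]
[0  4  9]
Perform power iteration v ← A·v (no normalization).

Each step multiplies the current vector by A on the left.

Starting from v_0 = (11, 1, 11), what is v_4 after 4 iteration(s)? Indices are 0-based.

v_4 = (6, 10, 1)

v_0 = (11, 1, 11).
v_1 = A·v_0 = (6, 6, 12).
v_2 = A·v_1 = (8, 2, 2).
v_3 = A·v_2 = (9, 10, 0).
v_4 = A·v_3 = (6, 10, 1).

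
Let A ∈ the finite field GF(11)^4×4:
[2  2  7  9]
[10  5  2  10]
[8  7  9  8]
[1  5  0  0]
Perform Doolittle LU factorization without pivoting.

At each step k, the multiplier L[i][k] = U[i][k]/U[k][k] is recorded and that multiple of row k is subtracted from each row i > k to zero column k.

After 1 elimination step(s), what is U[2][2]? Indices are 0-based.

[col 0] pivot 2
  R1 -= 5*R0 → (0, 6, 0, 9)  (L[1][0] := 5)
  R2 -= 4*R0 → (0, 10, 3, 5)  (L[2][0] := 4)
  R3 -= 6*R0 → (0, 4, 2, 1)  (L[3][0] := 6)

U[2][2] = 3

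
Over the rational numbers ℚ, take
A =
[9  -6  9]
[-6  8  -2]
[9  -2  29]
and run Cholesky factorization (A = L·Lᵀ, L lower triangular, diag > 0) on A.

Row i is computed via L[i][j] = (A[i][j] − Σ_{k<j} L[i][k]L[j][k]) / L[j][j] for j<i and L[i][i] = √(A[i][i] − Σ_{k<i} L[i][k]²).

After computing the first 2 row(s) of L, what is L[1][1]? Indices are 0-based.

L[1][1] = 2

Step 1: L[0][0] = √(9) = 3.
  L[1][0] = (-6) / L[0][0] = -2.
Step 2: L[1][1] = √(4) = 2.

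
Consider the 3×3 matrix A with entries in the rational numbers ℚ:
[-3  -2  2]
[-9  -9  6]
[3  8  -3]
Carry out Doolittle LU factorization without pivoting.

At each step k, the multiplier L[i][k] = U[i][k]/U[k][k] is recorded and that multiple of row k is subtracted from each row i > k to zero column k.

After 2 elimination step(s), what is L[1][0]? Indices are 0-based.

L[1][0] = 3

k=0: U[0][0]=-3
  eliminate (1,0): mult=3, new row 1: (0, -3, 0); set L[1][0]=3
  eliminate (2,0): mult=-1, new row 2: (0, 6, -1); set L[2][0]=-1
k=1: U[1][1]=-3
  eliminate (2,1): mult=-2, new row 2: (0, 0, -1); set L[2][1]=-2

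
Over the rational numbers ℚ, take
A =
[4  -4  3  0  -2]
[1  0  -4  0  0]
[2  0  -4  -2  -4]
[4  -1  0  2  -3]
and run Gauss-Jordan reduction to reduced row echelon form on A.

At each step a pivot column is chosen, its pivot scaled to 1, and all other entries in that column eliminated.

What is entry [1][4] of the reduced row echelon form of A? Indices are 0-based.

M[1][4] = -93/61

[1] R0 /= 4  ⇒  (1, -1, 3/4, 0, -1/2)
     R1 -= 1·R0  ⇒  (0, 1, -19/4, 0, 1/2)
     R2 -= 2·R0  ⇒  (0, 2, -11/2, -2, -3)
     R3 -= 4·R0  ⇒  (0, 3, -3, 2, -1)
[2] R1 /= 1  ⇒  (0, 1, -19/4, 0, 1/2)
     R0 -= -1·R1  ⇒  (1, 0, -4, 0, 0)
     R2 -= 2·R1  ⇒  (0, 0, 4, -2, -4)
     R3 -= 3·R1  ⇒  (0, 0, 45/4, 2, -5/2)
[3] R2 /= 4  ⇒  (0, 0, 1, -1/2, -1)
     R0 -= -4·R2  ⇒  (1, 0, 0, -2, -4)
     R1 -= -19/4·R2  ⇒  (0, 1, 0, -19/8, -17/4)
     R3 -= 45/4·R2  ⇒  (0, 0, 0, 61/8, 35/4)
[4] R3 /= 61/8  ⇒  (0, 0, 0, 1, 70/61)
     R0 -= -2·R3  ⇒  (1, 0, 0, 0, -104/61)
     R1 -= -19/8·R3  ⇒  (0, 1, 0, 0, -93/61)
     R2 -= -1/2·R3  ⇒  (0, 0, 1, 0, -26/61)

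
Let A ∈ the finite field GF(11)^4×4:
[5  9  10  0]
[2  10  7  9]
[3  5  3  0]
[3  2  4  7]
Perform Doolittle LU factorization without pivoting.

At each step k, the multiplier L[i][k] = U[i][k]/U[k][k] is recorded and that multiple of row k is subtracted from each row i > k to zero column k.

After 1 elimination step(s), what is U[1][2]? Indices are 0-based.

Step 1: pivot at (0,0) is 5.
  row1 ← row1 − (7)·row0  ⇒  L[1][0]=7, U row1=(0, 2, 3, 9)
  row2 ← row2 − (5)·row0  ⇒  L[2][0]=5, U row2=(0, 4, 8, 0)
  row3 ← row3 − (5)·row0  ⇒  L[3][0]=5, U row3=(0, 1, 9, 7)

U[1][2] = 3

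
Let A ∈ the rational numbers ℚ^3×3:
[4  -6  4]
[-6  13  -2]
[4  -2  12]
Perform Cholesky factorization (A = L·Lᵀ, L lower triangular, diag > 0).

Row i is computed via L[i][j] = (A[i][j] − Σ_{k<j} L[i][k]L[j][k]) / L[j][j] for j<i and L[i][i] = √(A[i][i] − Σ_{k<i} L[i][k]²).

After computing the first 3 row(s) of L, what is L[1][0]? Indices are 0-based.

L[1][0] = -3

Step 1: L[0][0] = √(4) = 2.
  L[1][0] = (-6) / L[0][0] = -3.
Step 2: L[1][1] = √(4) = 2.
  L[2][0] = (4) / L[0][0] = 2.
  L[2][1] = (4) / L[1][1] = 2.
Step 3: L[2][2] = √(4) = 2.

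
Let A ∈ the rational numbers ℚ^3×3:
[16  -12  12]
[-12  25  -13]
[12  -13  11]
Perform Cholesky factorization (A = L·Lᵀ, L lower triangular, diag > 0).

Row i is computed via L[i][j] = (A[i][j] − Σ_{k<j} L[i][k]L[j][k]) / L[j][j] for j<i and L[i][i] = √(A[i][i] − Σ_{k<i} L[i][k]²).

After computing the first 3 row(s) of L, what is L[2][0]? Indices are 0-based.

Step 1: L[0][0] = √(16) = 4.
  L[1][0] = (-12) / L[0][0] = -3.
Step 2: L[1][1] = √(16) = 4.
  L[2][0] = (12) / L[0][0] = 3.
  L[2][1] = (-4) / L[1][1] = -1.
Step 3: L[2][2] = √(1) = 1.

L[2][0] = 3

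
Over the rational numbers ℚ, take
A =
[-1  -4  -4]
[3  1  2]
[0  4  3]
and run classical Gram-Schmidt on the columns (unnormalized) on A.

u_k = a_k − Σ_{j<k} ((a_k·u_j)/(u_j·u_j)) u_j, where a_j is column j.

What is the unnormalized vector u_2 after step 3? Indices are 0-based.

Step 1: u_0 = a_0 = (-1, 3, 0).
Step 2: u_1 = a_1 − (7/10)·u_0 = (-33/10, -11/10, 4).
Step 3: u_2 = a_2 − (1)·u_0 − (230/281)·u_1 = (-84/281, -28/281, -77/281).

u_2 = (-84/281, -28/281, -77/281)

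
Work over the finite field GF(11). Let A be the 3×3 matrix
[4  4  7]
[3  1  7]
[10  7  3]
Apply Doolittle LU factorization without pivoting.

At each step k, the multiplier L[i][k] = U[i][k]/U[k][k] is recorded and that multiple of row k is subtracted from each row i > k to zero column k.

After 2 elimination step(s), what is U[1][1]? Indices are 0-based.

k=0: U[0][0]=4
  eliminate (1,0): mult=9, new row 1: (0, 9, 10); set L[1][0]=9
  eliminate (2,0): mult=8, new row 2: (0, 8, 2); set L[2][0]=8
k=1: U[1][1]=9
  eliminate (2,1): mult=7, new row 2: (0, 0, 9); set L[2][1]=7

U[1][1] = 9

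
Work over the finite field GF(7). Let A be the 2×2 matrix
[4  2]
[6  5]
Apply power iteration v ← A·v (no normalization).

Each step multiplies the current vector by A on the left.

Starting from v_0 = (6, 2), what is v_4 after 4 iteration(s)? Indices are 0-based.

v_4 = (3, 3)

v_0 = (6, 2).
v_1 = A·v_0 = (0, 4).
v_2 = A·v_1 = (1, 6).
v_3 = A·v_2 = (2, 1).
v_4 = A·v_3 = (3, 3).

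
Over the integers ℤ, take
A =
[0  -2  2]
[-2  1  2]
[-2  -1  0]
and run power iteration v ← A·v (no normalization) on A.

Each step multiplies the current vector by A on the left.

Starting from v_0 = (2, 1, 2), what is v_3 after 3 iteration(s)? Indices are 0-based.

v_0 = (2, 1, 2).
v_1 = A·v_0 = (2, 1, -5).
v_2 = A·v_1 = (-12, -13, -5).
v_3 = A·v_2 = (16, 1, 37).

v_3 = (16, 1, 37)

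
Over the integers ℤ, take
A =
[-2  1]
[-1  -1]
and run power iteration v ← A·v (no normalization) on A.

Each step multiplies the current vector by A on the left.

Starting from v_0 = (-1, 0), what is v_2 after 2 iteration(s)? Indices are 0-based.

v_2 = (-3, -3)

v_0 = (-1, 0).
v_1 = A·v_0 = (2, 1).
v_2 = A·v_1 = (-3, -3).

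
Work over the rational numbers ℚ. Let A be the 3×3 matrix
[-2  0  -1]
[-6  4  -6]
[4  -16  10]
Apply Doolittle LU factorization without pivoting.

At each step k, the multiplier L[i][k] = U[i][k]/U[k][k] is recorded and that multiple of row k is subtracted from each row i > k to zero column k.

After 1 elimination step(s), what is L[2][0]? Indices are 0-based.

k=0: U[0][0]=-2
  eliminate (1,0): mult=3, new row 1: (0, 4, -3); set L[1][0]=3
  eliminate (2,0): mult=-2, new row 2: (0, -16, 8); set L[2][0]=-2

L[2][0] = -2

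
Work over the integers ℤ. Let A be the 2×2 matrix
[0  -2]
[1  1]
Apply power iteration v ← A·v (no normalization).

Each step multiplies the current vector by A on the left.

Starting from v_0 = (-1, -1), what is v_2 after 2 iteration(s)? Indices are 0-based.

v_0 = (-1, -1).
v_1 = A·v_0 = (2, -2).
v_2 = A·v_1 = (4, 0).

v_2 = (4, 0)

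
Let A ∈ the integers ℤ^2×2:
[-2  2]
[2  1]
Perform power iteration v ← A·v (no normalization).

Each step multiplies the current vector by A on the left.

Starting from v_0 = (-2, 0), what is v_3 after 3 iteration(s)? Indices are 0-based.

v_3 = (40, -28)

v_0 = (-2, 0).
v_1 = A·v_0 = (4, -4).
v_2 = A·v_1 = (-16, 4).
v_3 = A·v_2 = (40, -28).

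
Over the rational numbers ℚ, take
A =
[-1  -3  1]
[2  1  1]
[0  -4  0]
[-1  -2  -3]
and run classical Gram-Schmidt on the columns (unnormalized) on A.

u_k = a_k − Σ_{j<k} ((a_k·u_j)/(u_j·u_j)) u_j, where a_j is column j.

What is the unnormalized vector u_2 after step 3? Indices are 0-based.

u_2 = (211/131, -49/131, -16/131, -309/131)

Step 1: u_0 = a_0 = (-1, 2, 0, -1).
Step 2: u_1 = a_1 − (7/6)·u_0 = (-11/6, -4/3, -4, -5/6).
Step 3: u_2 = a_2 − (2/3)·u_0 − (-4/131)·u_1 = (211/131, -49/131, -16/131, -309/131).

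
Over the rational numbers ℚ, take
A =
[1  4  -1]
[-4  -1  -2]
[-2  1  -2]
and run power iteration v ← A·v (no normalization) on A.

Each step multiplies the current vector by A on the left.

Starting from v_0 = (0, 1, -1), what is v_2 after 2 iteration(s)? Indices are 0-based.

v_0 = (0, 1, -1).
v_1 = A·v_0 = (5, 1, 3).
v_2 = A·v_1 = (6, -27, -15).

v_2 = (6, -27, -15)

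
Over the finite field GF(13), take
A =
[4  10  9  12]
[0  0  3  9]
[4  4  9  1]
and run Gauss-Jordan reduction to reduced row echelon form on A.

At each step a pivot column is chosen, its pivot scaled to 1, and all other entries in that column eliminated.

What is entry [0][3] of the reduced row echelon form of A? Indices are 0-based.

M[0][3] = 9

[1] R0 /= 4  ⇒  (1, 9, 12, 3)
     R2 -= 4·R0  ⇒  (0, 7, 0, 2)
[2] R1 <-> R2
[2] R1 /= 7  ⇒  (0, 1, 0, 4)
     R0 -= 9·R1  ⇒  (1, 0, 12, 6)
[3] R2 /= 3  ⇒  (0, 0, 1, 3)
     R0 -= 12·R2  ⇒  (1, 0, 0, 9)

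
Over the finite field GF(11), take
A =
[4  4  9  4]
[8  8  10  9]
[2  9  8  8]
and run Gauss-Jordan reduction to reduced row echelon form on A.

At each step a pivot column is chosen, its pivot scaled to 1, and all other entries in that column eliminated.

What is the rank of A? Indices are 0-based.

rank = 3

[1] R0 /= 4  ⇒  (1, 1, 5, 1)
     R1 -= 8·R0  ⇒  (0, 0, 3, 1)
     R2 -= 2·R0  ⇒  (0, 7, 9, 6)
[2] R1 <-> R2
[2] R1 /= 7  ⇒  (0, 1, 6, 4)
     R0 -= 1·R1  ⇒  (1, 0, 10, 8)
[3] R2 /= 3  ⇒  (0, 0, 1, 4)
     R0 -= 10·R2  ⇒  (1, 0, 0, 1)
     R1 -= 6·R2  ⇒  (0, 1, 0, 2)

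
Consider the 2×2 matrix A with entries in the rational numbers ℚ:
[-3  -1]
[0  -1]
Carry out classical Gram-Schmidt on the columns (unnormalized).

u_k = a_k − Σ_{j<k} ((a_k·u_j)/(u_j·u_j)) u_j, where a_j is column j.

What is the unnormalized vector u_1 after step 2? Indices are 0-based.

Step 1: u_0 = a_0 = (-3, 0).
Step 2: u_1 = a_1 − (1/3)·u_0 = (0, -1).

u_1 = (0, -1)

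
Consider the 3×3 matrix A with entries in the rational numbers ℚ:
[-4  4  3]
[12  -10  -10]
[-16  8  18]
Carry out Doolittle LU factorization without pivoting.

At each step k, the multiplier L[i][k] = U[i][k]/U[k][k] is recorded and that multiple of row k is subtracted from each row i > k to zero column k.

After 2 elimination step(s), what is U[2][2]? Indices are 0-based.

U[2][2] = 2

[col 0] pivot -4
  R1 -= -3*R0 → (0, 2, -1)  (L[1][0] := -3)
  R2 -= 4*R0 → (0, -8, 6)  (L[2][0] := 4)
[col 1] pivot 2
  R2 -= -4*R1 → (0, 0, 2)  (L[2][1] := -4)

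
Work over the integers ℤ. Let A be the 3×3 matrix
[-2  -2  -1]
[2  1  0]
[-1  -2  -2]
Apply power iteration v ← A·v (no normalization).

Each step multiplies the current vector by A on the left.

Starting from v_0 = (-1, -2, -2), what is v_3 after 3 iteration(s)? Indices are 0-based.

v_0 = (-1, -2, -2).
v_1 = A·v_0 = (8, -4, 9).
v_2 = A·v_1 = (-17, 12, -18).
v_3 = A·v_2 = (28, -22, 29).

v_3 = (28, -22, 29)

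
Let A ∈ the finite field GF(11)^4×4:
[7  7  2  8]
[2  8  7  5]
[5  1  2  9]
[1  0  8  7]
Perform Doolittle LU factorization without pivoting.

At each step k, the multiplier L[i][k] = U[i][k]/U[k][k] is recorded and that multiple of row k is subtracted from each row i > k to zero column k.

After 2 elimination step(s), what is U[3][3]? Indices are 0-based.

U[3][3] = 5

[col 0] pivot 7
  R1 -= 5*R0 → (0, 6, 8, 9)  (L[1][0] := 5)
  R2 -= 7*R0 → (0, 7, 10, 8)  (L[2][0] := 7)
  R3 -= 8*R0 → (0, 10, 3, 9)  (L[3][0] := 8)
[col 1] pivot 6
  R2 -= 3*R1 → (0, 0, 8, 3)  (L[2][1] := 3)
  R3 -= 9*R1 → (0, 0, 8, 5)  (L[3][1] := 9)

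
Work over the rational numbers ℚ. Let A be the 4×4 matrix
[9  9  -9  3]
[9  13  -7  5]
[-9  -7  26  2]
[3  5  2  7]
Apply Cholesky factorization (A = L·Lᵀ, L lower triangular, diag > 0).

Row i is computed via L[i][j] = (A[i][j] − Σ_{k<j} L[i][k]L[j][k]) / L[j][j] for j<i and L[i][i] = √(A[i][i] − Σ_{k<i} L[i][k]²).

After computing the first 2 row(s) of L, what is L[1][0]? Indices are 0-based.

Step 1: L[0][0] = √(9) = 3.
  L[1][0] = (9) / L[0][0] = 3.
Step 2: L[1][1] = √(4) = 2.

L[1][0] = 3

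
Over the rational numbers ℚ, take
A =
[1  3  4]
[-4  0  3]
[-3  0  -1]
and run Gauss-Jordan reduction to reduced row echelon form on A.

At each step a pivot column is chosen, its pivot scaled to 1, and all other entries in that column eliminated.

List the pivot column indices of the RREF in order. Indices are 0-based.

pivot columns: 0, 1, 2

[1] R0 /= 1  ⇒  (1, 3, 4)
     R1 -= -4·R0  ⇒  (0, 12, 19)
     R2 -= -3·R0  ⇒  (0, 9, 11)
[2] R1 /= 12  ⇒  (0, 1, 19/12)
     R0 -= 3·R1  ⇒  (1, 0, -3/4)
     R2 -= 9·R1  ⇒  (0, 0, -13/4)
[3] R2 /= -13/4  ⇒  (0, 0, 1)
     R0 -= -3/4·R2  ⇒  (1, 0, 0)
     R1 -= 19/12·R2  ⇒  (0, 1, 0)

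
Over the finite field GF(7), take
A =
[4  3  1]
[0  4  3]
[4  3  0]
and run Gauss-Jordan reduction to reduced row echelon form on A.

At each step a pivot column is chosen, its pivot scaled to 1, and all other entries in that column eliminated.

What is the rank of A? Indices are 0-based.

rank = 3

step 1: normalize row 0 (÷4) = (1, 6, 2)
  row 2: subtract 4×row0 = (0, 0, 6)
step 2: normalize row 1 (÷4) = (0, 1, 6)
  row 0: subtract 6×row1 = (1, 0, 1)
step 3: normalize row 2 (÷6) = (0, 0, 1)
  row 0: subtract 1×row2 = (1, 0, 0)
  row 1: subtract 6×row2 = (0, 1, 0)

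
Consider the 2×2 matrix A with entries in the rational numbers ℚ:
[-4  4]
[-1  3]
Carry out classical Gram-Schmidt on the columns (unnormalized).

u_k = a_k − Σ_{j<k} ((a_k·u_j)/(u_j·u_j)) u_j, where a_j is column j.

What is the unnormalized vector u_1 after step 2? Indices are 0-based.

Step 1: u_0 = a_0 = (-4, -1).
Step 2: u_1 = a_1 − (-19/17)·u_0 = (-8/17, 32/17).

u_1 = (-8/17, 32/17)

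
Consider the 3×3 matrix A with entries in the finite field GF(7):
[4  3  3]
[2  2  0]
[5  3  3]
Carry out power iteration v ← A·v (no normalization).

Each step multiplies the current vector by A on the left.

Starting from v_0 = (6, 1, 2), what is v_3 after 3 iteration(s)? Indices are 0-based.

v_0 = (6, 1, 2).
v_1 = A·v_0 = (5, 0, 4).
v_2 = A·v_1 = (4, 3, 2).
v_3 = A·v_2 = (3, 0, 0).

v_3 = (3, 0, 0)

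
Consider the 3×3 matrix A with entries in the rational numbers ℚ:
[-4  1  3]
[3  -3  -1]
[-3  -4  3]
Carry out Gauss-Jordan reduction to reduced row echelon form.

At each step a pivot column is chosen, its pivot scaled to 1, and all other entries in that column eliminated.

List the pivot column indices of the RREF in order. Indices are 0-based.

pivot columns: 0, 1, 2

step 1: normalize row 0 (÷-4) = (1, -1/4, -3/4)
  row 1: subtract 3×row0 = (0, -9/4, 5/4)
  row 2: subtract -3×row0 = (0, -19/4, 3/4)
step 2: normalize row 1 (÷-9/4) = (0, 1, -5/9)
  row 0: subtract -1/4×row1 = (1, 0, -8/9)
  row 2: subtract -19/4×row1 = (0, 0, -17/9)
step 3: normalize row 2 (÷-17/9) = (0, 0, 1)
  row 0: subtract -8/9×row2 = (1, 0, 0)
  row 1: subtract -5/9×row2 = (0, 1, 0)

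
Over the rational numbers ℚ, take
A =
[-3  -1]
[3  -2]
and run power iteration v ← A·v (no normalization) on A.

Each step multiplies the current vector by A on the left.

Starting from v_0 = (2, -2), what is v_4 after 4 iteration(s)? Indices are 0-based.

v_4 = (-148, -62)

v_0 = (2, -2).
v_1 = A·v_0 = (-4, 10).
v_2 = A·v_1 = (2, -32).
v_3 = A·v_2 = (26, 70).
v_4 = A·v_3 = (-148, -62).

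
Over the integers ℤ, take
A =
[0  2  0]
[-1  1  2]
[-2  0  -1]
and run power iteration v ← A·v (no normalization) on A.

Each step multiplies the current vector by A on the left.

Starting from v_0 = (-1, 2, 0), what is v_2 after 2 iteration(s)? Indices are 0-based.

v_0 = (-1, 2, 0).
v_1 = A·v_0 = (4, 3, 2).
v_2 = A·v_1 = (6, 3, -10).

v_2 = (6, 3, -10)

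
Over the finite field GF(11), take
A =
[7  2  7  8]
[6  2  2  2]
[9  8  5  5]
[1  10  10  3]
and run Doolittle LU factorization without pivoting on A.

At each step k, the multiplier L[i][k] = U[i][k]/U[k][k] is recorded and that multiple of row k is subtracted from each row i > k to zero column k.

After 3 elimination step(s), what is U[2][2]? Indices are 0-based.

U[2][2] = 6

[col 0] pivot 7
  R1 -= 4*R0 → (0, 5, 7, 3)  (L[1][0] := 4)
  R2 -= 6*R0 → (0, 7, 7, 1)  (L[2][0] := 6)
  R3 -= 8*R0 → (0, 5, 9, 5)  (L[3][0] := 8)
[col 1] pivot 5
  R2 -= 8*R1 → (0, 0, 6, 10)  (L[2][1] := 8)
  R3 -= 1*R1 → (0, 0, 2, 2)  (L[3][1] := 1)
[col 2] pivot 6
  R3 -= 4*R2 → (0, 0, 0, 6)  (L[3][2] := 4)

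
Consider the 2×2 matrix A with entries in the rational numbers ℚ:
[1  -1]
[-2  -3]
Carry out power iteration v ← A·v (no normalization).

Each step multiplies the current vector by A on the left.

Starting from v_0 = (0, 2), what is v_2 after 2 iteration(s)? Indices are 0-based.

v_0 = (0, 2).
v_1 = A·v_0 = (-2, -6).
v_2 = A·v_1 = (4, 22).

v_2 = (4, 22)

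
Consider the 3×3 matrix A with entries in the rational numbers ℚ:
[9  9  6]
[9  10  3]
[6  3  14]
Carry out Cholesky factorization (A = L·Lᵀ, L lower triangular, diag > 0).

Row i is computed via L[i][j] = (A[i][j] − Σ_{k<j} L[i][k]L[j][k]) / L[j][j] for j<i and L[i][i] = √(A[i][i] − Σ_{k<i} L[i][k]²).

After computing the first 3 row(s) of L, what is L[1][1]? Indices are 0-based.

Step 1: L[0][0] = √(9) = 3.
  L[1][0] = (9) / L[0][0] = 3.
Step 2: L[1][1] = √(1) = 1.
  L[2][0] = (6) / L[0][0] = 2.
  L[2][1] = (-3) / L[1][1] = -3.
Step 3: L[2][2] = √(1) = 1.

L[1][1] = 1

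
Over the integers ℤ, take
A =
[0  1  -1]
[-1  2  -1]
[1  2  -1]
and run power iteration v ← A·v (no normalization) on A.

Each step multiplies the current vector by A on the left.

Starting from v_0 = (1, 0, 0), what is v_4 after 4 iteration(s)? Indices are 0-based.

v_4 = (4, 3, 3)

v_0 = (1, 0, 0).
v_1 = A·v_0 = (0, -1, 1).
v_2 = A·v_1 = (-2, -3, -3).
v_3 = A·v_2 = (0, -1, -5).
v_4 = A·v_3 = (4, 3, 3).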